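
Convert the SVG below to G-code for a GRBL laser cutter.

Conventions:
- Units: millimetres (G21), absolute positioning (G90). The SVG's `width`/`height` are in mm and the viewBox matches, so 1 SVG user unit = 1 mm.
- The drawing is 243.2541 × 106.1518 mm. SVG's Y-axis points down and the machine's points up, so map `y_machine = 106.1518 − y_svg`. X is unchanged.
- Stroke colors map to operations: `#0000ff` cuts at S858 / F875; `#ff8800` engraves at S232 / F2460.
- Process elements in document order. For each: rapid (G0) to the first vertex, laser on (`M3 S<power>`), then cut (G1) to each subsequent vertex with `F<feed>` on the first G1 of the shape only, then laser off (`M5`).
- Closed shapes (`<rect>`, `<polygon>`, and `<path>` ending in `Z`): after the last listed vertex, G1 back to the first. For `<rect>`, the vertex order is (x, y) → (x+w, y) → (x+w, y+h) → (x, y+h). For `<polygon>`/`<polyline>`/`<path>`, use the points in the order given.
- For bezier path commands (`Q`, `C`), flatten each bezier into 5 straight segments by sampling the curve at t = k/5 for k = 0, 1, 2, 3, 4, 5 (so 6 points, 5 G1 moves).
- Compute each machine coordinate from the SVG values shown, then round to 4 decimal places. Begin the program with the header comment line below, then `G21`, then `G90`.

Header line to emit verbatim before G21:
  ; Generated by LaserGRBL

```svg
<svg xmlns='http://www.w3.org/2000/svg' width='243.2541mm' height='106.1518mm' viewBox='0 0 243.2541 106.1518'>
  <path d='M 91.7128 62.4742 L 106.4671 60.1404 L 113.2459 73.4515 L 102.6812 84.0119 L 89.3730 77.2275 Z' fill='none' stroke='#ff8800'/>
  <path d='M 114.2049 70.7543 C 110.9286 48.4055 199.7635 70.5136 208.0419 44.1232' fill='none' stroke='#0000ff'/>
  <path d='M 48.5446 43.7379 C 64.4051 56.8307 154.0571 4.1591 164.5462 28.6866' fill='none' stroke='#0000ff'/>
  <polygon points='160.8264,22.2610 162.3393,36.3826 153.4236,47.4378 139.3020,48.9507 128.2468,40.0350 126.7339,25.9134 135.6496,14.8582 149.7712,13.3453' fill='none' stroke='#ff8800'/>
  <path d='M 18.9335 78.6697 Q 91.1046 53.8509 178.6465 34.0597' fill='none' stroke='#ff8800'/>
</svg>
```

; Generated by LaserGRBL
G21
G90
G0 X91.7128 Y43.6776
M3 S232
G1 X106.4671 Y46.0114 F2460
G1 X113.2459 Y32.7003
G1 X102.6812 Y22.1399
G1 X89.3730 Y28.9243
G1 X91.7128 Y43.6776
M5
G0 X114.2049 Y35.3975
M3 S858
G1 X121.9111 Y44.2156 F875
G1 X143.4360 Y46.8259
G1 X170.4914 Y47.6903
G1 X194.7894 Y51.2705
G1 X208.0419 Y62.0286
M5
G0 X48.5446 Y62.4139
M3 S858
G1 X65.6922 Y61.3062 F875
G1 X93.2080 Y69.1198
G1 X123.7502 Y78.9923
G1 X149.9768 Y84.0615
G1 X164.5462 Y77.4652
M5
G0 X160.8264 Y83.8908
M3 S232
G1 X162.3393 Y69.7692 F2460
G1 X153.4236 Y58.7140
G1 X139.3020 Y57.2011
G1 X128.2468 Y66.1168
G1 X126.7339 Y80.2384
G1 X135.6496 Y91.2936
G1 X149.7712 Y92.8065
G1 X160.8264 Y83.8908
M5
G0 X18.9335 Y27.4821
M3 S232
G1 X48.4168 Y37.2085 F2460
G1 X79.1297 Y46.5327
G1 X111.0723 Y55.4547
G1 X144.2446 Y63.9745
G1 X178.6465 Y72.0921
M5

1 u = 1 mm; y_m = 106.1518 − y.

[1] `<path>` regular polygon, #ff8800→engrave S232 F2460: (91.7128,43.6776) → (106.4671,46.0114) → (113.2459,32.7003) → (102.6812,22.1399) → (89.3730,28.9243) → (91.7128,43.6776) (closed)

[2] `<path>` cubic bezier, #0000ff→cut S858 F875: (114.2049,35.3975) → (121.9111,44.2156) → (143.4360,46.8259) → (170.4914,47.6903) → (194.7894,51.2705) → (208.0419,62.0286)

[3] `<path>` cubic bezier, #0000ff→cut S858 F875: (48.5446,62.4139) → (65.6922,61.3062) → (93.2080,69.1198) → (123.7502,78.9923) → (149.9768,84.0615) → (164.5462,77.4652)

[4] `<polygon>` regular polygon, #ff8800→engrave S232 F2460: (160.8264,83.8908) → (162.3393,69.7692) → (153.4236,58.7140) → (139.3020,57.2011) → (128.2468,66.1168) → (126.7339,80.2384) → (135.6496,91.2936) → (149.7712,92.8065) → (160.8264,83.8908) (closed)

[5] `<path>` quadratic bezier, #ff8800→engrave S232 F2460: (18.9335,27.4821) → (48.4168,37.2085) → (79.1297,46.5327) → (111.0723,55.4547) → (144.2446,63.9745) → (178.6465,72.0921)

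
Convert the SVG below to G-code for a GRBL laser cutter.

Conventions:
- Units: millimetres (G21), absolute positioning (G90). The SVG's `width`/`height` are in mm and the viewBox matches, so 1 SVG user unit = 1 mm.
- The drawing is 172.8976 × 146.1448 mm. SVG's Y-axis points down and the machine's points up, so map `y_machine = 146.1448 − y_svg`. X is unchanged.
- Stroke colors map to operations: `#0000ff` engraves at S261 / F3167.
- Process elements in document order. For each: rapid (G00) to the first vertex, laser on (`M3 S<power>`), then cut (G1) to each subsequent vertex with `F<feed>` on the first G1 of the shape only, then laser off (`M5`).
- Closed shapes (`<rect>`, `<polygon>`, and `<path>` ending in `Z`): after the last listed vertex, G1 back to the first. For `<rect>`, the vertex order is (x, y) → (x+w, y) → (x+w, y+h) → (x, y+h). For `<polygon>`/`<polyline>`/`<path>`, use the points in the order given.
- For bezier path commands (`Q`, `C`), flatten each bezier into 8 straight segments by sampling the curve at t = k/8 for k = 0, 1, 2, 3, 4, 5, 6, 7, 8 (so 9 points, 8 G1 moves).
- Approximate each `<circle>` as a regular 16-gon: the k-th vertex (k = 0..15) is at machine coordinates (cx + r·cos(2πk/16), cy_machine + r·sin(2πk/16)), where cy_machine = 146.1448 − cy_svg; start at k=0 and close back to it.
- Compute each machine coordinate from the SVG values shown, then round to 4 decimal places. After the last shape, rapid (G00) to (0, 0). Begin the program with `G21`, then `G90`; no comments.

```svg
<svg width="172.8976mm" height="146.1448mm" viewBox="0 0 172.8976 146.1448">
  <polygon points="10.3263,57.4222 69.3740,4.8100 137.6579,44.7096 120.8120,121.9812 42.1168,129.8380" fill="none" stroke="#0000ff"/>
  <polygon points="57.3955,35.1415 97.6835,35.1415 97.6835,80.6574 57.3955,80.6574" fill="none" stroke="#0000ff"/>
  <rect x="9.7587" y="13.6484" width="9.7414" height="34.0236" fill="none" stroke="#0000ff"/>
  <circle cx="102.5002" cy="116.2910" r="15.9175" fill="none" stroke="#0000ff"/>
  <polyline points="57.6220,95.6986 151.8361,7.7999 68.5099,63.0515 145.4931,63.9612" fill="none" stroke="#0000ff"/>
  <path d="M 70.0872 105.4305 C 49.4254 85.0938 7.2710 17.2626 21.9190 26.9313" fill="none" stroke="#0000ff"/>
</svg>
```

1 u = 1 mm; y_m = 146.1448 − y.

[1] `<polygon>` regular polygon, #0000ff→engrave S261 F3167: (10.3263,88.7226) → (69.3740,141.3348) → (137.6579,101.4352) → (120.8120,24.1636) → (42.1168,16.3068) → (10.3263,88.7226) (closed)

[2] `<polygon>` rectangle, #0000ff→engrave S261 F3167: (57.3955,111.0033) → (97.6835,111.0033) → (97.6835,65.4874) → (57.3955,65.4874) → (57.3955,111.0033) (closed)

[3] `<rect>` rectangle, #0000ff→engrave S261 F3167: (9.7587,132.4964) → (19.5001,132.4964) → (19.5001,98.4728) → (9.7587,98.4728) → (9.7587,132.4964) (closed)

[4] `<circle>` circle, #0000ff→engrave S261 F3167: (118.4177,29.8538) → (117.2061,35.9452) → (113.7556,41.1092) → (108.5916,44.5597) → (102.5002,45.7713) → (96.4088,44.5597) → (91.2448,41.1092) → (87.7943,35.9452) → (86.5827,29.8538) → (87.7943,23.7624) → (91.2448,18.5984) → (96.4088,15.1479) → (102.5002,13.9363) → (108.5916,15.1479) → (113.7556,18.5984) → (117.2061,23.7624) → (118.4177,29.8538) (closed)

[5] `<polyline>` open polyline, #0000ff→engrave S261 F3167: (57.6220,50.4462) → (151.8361,138.3449) → (68.5099,83.0933) → (145.4931,82.1836)

[6] `<path>` cubic bezier, #0000ff→engrave S261 F3167: (70.0872,40.7143) → (61.4845,50.3227) → (51.7843,62.9190) → (41.9043,77.0383) → (32.7619,91.2159) → (25.2747,103.9870) → (20.3601,113.8868) → (18.9357,119.4506) → (21.9190,119.2135)

G21
G90
G00 X10.3263 Y88.7226
M3 S261
G1 X69.3740 Y141.3348 F3167
G1 X137.6579 Y101.4352
G1 X120.8120 Y24.1636
G1 X42.1168 Y16.3068
G1 X10.3263 Y88.7226
M5
G00 X57.3955 Y111.0033
M3 S261
G1 X97.6835 Y111.0033 F3167
G1 X97.6835 Y65.4874
G1 X57.3955 Y65.4874
G1 X57.3955 Y111.0033
M5
G00 X9.7587 Y132.4964
M3 S261
G1 X19.5001 Y132.4964 F3167
G1 X19.5001 Y98.4728
G1 X9.7587 Y98.4728
G1 X9.7587 Y132.4964
M5
G00 X118.4177 Y29.8538
M3 S261
G1 X117.2061 Y35.9452 F3167
G1 X113.7556 Y41.1092
G1 X108.5916 Y44.5597
G1 X102.5002 Y45.7713
G1 X96.4088 Y44.5597
G1 X91.2448 Y41.1092
G1 X87.7943 Y35.9452
G1 X86.5827 Y29.8538
G1 X87.7943 Y23.7624
G1 X91.2448 Y18.5984
G1 X96.4088 Y15.1479
G1 X102.5002 Y13.9363
G1 X108.5916 Y15.1479
G1 X113.7556 Y18.5984
G1 X117.2061 Y23.7624
G1 X118.4177 Y29.8538
M5
G00 X57.6220 Y50.4462
M3 S261
G1 X151.8361 Y138.3449 F3167
G1 X68.5099 Y83.0933
G1 X145.4931 Y82.1836
M5
G00 X70.0872 Y40.7143
M3 S261
G1 X61.4845 Y50.3227 F3167
G1 X51.7843 Y62.9190
G1 X41.9043 Y77.0383
G1 X32.7619 Y91.2159
G1 X25.2747 Y103.9870
G1 X20.3601 Y113.8868
G1 X18.9357 Y119.4506
G1 X21.9190 Y119.2135
M5
G00 X0.0000 Y0.0000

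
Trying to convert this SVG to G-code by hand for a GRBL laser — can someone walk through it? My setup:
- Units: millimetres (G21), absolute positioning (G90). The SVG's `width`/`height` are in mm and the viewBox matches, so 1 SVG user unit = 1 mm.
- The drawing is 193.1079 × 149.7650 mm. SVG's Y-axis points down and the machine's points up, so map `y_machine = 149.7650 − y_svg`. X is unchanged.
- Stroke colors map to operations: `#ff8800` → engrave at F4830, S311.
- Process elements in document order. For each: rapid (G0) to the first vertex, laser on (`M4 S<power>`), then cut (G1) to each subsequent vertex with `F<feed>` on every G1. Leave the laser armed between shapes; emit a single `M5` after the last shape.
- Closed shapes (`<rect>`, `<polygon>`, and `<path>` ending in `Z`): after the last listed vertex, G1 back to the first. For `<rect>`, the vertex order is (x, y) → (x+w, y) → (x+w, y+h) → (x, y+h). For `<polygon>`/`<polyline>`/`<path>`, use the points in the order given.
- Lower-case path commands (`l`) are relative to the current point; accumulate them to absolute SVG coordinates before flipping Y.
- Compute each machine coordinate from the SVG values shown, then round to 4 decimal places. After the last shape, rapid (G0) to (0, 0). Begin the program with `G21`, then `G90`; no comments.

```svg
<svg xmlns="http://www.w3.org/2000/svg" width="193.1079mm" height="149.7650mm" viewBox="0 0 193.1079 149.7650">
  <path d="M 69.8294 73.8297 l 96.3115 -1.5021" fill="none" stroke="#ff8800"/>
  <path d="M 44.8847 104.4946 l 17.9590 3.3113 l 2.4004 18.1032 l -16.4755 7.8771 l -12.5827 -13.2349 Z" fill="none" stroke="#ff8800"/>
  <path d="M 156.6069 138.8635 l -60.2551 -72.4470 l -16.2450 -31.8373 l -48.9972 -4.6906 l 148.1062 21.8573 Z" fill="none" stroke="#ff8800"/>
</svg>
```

G21
G90
G0 X69.8294 Y75.9353
M4 S311
G1 X166.1409 Y77.4374 F4830
G0 X44.8847 Y45.2704
M4 S311
G1 X62.8437 Y41.9591 F4830
G1 X65.2441 Y23.8559 F4830
G1 X48.7686 Y15.9788 F4830
G1 X36.1859 Y29.2137 F4830
G1 X44.8847 Y45.2704 F4830
G0 X156.6069 Y10.9015
M4 S311
G1 X96.3518 Y83.3485 F4830
G1 X80.1068 Y115.1858 F4830
G1 X31.1096 Y119.8764 F4830
G1 X179.2158 Y98.0191 F4830
G1 X156.6069 Y10.9015 F4830
M5
G0 X0.0000 Y0.0000

viewBox `0 0 193.1079 149.7650` with mm width/height → 1 unit = 1 mm. Flip: y_m = 149.7650 − y_svg.

**Shape 1** — `<path>` line segment, stroke `#ff8800` → engrave (S311, F4830). Machine vertices: (69.8294,75.9353) → (166.1409,77.4374). Open path.

**Shape 2** — `<path>` regular polygon, stroke `#ff8800` → engrave (S311, F4830). Machine vertices: (44.8847,45.2704) → (62.8437,41.9591) → (65.2441,23.8559) → (48.7686,15.9788) → (36.1859,29.2137) → (44.8847,45.2704). Closed: final G1 returns to the first vertex.

**Shape 3** — `<path>` closed polygon, stroke `#ff8800` → engrave (S311, F4830). Machine vertices: (156.6069,10.9015) → (96.3518,83.3485) → (80.1068,115.1858) → (31.1096,119.8764) → (179.2158,98.0191) → (156.6069,10.9015). Closed: final G1 returns to the first vertex.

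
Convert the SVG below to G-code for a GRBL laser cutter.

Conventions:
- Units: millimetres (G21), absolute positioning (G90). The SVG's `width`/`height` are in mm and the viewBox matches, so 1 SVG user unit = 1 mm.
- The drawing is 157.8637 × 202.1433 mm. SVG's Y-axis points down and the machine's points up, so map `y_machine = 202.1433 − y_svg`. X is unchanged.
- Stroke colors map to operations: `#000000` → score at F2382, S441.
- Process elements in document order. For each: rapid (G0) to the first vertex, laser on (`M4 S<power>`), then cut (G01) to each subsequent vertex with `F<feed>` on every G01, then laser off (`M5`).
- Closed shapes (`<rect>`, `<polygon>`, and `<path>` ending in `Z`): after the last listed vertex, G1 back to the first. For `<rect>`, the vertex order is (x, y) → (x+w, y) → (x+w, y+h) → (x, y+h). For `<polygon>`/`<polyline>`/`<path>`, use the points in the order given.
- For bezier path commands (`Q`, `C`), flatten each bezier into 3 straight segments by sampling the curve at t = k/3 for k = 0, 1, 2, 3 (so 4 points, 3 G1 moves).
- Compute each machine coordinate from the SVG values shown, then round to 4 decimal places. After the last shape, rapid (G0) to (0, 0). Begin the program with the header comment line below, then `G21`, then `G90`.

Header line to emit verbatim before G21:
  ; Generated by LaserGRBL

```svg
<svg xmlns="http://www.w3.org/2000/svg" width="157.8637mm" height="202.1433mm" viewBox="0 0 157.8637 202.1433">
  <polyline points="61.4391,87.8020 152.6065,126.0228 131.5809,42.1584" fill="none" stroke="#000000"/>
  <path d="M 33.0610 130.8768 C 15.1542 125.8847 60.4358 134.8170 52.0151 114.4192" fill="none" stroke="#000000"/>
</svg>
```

1 u = 1 mm; y_m = 202.1433 − y.

[1] `<polyline>` open polyline, #000000→score S441 F2382: (61.4391,114.3413) → (152.6065,76.1205) → (131.5809,159.9849)

[2] `<path>` cubic bezier, #000000→score S441 F2382: (33.0610,71.2665) → (31.8877,73.2192) → (46.8643,75.5010) → (52.0151,87.7241)

; Generated by LaserGRBL
G21
G90
G0 X61.4391 Y114.3413
M4 S441
G01 X152.6065 Y76.1205 F2382
G01 X131.5809 Y159.9849 F2382
M5
G0 X33.0610 Y71.2665
M4 S441
G01 X31.8877 Y73.2192 F2382
G01 X46.8643 Y75.5010 F2382
G01 X52.0151 Y87.7241 F2382
M5
G0 X0.0000 Y0.0000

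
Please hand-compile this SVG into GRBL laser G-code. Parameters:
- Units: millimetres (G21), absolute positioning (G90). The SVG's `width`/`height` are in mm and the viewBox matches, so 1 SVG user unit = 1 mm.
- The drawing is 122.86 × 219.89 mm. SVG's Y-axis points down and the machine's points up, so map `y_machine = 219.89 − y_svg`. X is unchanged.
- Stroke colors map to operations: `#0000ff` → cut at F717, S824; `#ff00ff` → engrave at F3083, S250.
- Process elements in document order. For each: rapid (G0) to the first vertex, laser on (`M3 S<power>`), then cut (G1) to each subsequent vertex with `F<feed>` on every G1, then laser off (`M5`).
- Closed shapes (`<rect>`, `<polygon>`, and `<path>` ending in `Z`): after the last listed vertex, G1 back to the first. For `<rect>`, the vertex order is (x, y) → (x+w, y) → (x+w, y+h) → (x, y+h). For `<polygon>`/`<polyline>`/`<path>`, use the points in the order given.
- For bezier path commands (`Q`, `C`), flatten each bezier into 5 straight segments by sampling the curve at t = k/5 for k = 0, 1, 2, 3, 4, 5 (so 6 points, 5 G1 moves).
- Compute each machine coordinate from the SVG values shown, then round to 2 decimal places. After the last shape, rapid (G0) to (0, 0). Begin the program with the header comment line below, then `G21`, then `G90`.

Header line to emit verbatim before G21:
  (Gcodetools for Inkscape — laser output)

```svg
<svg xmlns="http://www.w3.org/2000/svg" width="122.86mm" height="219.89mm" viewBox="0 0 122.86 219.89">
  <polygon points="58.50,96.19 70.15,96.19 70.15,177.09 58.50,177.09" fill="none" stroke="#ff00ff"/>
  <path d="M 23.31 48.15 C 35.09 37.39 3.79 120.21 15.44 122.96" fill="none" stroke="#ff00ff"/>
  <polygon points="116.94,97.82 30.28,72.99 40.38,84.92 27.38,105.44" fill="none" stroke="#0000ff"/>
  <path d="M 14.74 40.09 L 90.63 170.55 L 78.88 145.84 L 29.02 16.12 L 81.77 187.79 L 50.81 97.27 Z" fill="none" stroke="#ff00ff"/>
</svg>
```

1 u = 1 mm; y_m = 219.89 − y.

[1] `<polygon>` rectangle, #ff00ff→engrave S250 F3083: (58.50,123.70) → (70.15,123.70) → (70.15,42.80) → (58.50,42.80) → (58.50,123.70) (closed)

[2] `<path>` cubic bezier, #ff00ff→engrave S250 F3083: (23.31,171.74) → (25.90,168.36) → (22.27,150.85) → (16.57,127.55) → (12.92,106.80) → (15.44,96.93)

[3] `<polygon>` closed polygon, #0000ff→cut S824 F717: (116.94,122.07) → (30.28,146.90) → (40.38,134.97) → (27.38,114.45) → (116.94,122.07) (closed)

[4] `<path>` closed polygon, #ff00ff→engrave S250 F3083: (14.74,179.80) → (90.63,49.34) → (78.88,74.05) → (29.02,203.77) → (81.77,32.10) → (50.81,122.62) → (14.74,179.80) (closed)

(Gcodetools for Inkscape — laser output)
G21
G90
G0 X58.50 Y123.70
M3 S250
G1 X70.15 Y123.70 F3083
G1 X70.15 Y42.80 F3083
G1 X58.50 Y42.80 F3083
G1 X58.50 Y123.70 F3083
M5
G0 X23.31 Y171.74
M3 S250
G1 X25.90 Y168.36 F3083
G1 X22.27 Y150.85 F3083
G1 X16.57 Y127.55 F3083
G1 X12.92 Y106.80 F3083
G1 X15.44 Y96.93 F3083
M5
G0 X116.94 Y122.07
M3 S824
G1 X30.28 Y146.90 F717
G1 X40.38 Y134.97 F717
G1 X27.38 Y114.45 F717
G1 X116.94 Y122.07 F717
M5
G0 X14.74 Y179.80
M3 S250
G1 X90.63 Y49.34 F3083
G1 X78.88 Y74.05 F3083
G1 X29.02 Y203.77 F3083
G1 X81.77 Y32.10 F3083
G1 X50.81 Y122.62 F3083
G1 X14.74 Y179.80 F3083
M5
G0 X0.00 Y0.00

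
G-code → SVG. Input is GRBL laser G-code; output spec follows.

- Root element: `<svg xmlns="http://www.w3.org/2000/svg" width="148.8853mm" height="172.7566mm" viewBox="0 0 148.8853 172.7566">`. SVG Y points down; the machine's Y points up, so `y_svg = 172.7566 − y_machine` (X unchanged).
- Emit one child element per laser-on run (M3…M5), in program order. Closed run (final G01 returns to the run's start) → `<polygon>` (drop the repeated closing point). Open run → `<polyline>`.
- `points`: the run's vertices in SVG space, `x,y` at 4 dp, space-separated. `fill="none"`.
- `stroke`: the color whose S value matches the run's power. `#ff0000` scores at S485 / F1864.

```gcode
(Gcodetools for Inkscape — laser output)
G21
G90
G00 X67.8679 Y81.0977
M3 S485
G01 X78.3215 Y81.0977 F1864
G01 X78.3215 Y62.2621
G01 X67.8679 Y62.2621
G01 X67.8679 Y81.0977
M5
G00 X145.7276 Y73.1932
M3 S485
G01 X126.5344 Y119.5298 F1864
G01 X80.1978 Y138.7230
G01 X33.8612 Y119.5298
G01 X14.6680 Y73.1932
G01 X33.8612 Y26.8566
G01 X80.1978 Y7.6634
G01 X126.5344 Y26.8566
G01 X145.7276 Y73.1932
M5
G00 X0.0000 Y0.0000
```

Each laser-on run becomes one SVG element. Flip Y back into SVG space with y_svg = 172.7566 − y_machine. Every run uses S485, so all elements get stroke `#ff0000` (score).

Run 1: The run returns to its start, so emit a `<polygon>` with points (Y-flipped): 67.8679,91.6589 78.3215,91.6589 78.3215,110.4945 67.8679,110.4945.

Run 2: The run returns to its start, so emit a `<polygon>` with points (Y-flipped): 145.7276,99.5634 126.5344,53.2268 80.1978,34.0336 33.8612,53.2268 14.6680,99.5634 33.8612,145.9000 80.1978,165.0932 126.5344,145.9000.

<svg xmlns="http://www.w3.org/2000/svg" width="148.8853mm" height="172.7566mm" viewBox="0 0 148.8853 172.7566">
  <polygon points="67.8679,91.6589 78.3215,91.6589 78.3215,110.4945 67.8679,110.4945" fill="none" stroke="#ff0000"/>
  <polygon points="145.7276,99.5634 126.5344,53.2268 80.1978,34.0336 33.8612,53.2268 14.6680,99.5634 33.8612,145.9000 80.1978,165.0932 126.5344,145.9000" fill="none" stroke="#ff0000"/>
</svg>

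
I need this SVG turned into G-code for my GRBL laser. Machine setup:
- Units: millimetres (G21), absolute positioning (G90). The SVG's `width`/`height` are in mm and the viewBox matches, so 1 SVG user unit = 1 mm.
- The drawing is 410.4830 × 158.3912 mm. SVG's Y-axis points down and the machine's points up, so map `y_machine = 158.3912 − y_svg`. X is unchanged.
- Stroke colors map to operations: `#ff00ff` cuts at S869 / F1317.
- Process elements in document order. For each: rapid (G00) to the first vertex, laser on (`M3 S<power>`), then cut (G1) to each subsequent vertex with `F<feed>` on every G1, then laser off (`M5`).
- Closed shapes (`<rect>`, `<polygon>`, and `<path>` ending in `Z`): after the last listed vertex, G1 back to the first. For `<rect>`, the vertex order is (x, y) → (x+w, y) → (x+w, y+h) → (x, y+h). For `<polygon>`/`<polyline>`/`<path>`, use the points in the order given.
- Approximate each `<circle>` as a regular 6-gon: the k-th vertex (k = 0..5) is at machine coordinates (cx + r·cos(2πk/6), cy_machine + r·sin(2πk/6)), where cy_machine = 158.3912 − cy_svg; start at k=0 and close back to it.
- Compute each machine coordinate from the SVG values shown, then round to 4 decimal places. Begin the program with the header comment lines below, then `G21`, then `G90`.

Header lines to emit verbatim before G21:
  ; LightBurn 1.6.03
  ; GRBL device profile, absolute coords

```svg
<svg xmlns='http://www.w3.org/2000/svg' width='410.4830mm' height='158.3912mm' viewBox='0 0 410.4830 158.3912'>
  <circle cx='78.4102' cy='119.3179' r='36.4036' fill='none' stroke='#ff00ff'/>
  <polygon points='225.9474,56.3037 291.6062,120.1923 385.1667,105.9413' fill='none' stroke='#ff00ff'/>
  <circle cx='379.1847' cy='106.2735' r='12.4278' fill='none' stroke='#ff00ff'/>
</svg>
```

1 u = 1 mm; y_m = 158.3912 − y.

[1] `<circle>` circle, #ff00ff→cut S869 F1317: (114.8138,39.0733) → (96.6120,70.5997) → (60.2084,70.5997) → (42.0066,39.0733) → (60.2084,7.5469) → (96.6120,7.5469) → (114.8138,39.0733) (closed)

[2] `<polygon>` closed polygon, #ff00ff→cut S869 F1317: (225.9474,102.0875) → (291.6062,38.1989) → (385.1667,52.4499) → (225.9474,102.0875) (closed)

[3] `<circle>` circle, #ff00ff→cut S869 F1317: (391.6125,52.1177) → (385.3986,62.8805) → (372.9708,62.8805) → (366.7569,52.1177) → (372.9708,41.3549) → (385.3986,41.3549) → (391.6125,52.1177) (closed)

; LightBurn 1.6.03
; GRBL device profile, absolute coords
G21
G90
G00 X114.8138 Y39.0733
M3 S869
G1 X96.6120 Y70.5997 F1317
G1 X60.2084 Y70.5997 F1317
G1 X42.0066 Y39.0733 F1317
G1 X60.2084 Y7.5469 F1317
G1 X96.6120 Y7.5469 F1317
G1 X114.8138 Y39.0733 F1317
M5
G00 X225.9474 Y102.0875
M3 S869
G1 X291.6062 Y38.1989 F1317
G1 X385.1667 Y52.4499 F1317
G1 X225.9474 Y102.0875 F1317
M5
G00 X391.6125 Y52.1177
M3 S869
G1 X385.3986 Y62.8805 F1317
G1 X372.9708 Y62.8805 F1317
G1 X366.7569 Y52.1177 F1317
G1 X372.9708 Y41.3549 F1317
G1 X385.3986 Y41.3549 F1317
G1 X391.6125 Y52.1177 F1317
M5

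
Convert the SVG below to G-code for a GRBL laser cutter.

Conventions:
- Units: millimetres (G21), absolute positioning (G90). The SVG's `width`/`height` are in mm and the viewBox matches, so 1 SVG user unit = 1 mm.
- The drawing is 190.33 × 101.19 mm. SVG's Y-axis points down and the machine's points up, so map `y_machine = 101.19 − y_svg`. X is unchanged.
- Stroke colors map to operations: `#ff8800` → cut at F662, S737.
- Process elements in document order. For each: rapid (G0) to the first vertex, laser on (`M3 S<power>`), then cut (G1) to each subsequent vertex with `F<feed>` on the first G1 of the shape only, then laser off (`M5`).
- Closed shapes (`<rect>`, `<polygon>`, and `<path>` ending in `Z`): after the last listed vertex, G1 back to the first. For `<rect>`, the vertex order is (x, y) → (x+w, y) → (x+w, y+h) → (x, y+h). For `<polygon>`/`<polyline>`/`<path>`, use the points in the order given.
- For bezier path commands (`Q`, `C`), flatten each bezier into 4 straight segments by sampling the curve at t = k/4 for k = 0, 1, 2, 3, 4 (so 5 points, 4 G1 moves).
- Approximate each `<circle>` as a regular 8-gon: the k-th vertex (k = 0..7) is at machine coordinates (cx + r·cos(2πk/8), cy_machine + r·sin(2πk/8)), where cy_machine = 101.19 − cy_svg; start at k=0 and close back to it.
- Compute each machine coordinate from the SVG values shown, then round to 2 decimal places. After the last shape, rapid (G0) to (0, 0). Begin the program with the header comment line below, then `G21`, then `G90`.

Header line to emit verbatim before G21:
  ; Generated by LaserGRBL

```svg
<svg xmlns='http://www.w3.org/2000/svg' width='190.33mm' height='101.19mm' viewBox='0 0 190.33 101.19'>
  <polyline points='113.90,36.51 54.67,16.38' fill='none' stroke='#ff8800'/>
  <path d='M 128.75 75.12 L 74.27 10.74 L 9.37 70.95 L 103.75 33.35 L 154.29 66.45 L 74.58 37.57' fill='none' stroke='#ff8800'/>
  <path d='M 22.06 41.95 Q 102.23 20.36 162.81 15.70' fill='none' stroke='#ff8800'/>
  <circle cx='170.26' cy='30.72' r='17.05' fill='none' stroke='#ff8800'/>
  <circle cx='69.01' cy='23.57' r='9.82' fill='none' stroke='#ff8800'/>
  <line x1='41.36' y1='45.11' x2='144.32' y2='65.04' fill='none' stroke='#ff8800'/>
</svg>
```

; Generated by LaserGRBL
G21
G90
G0 X113.90 Y64.68
M3 S737
G1 X54.67 Y84.81 F662
M5
G0 X128.75 Y26.07
M3 S737
G1 X74.27 Y90.45 F662
G1 X9.37 Y30.24
G1 X103.75 Y67.84
G1 X154.29 Y34.74
G1 X74.58 Y63.62
M5
G0 X22.06 Y59.24
M3 S737
G1 X60.92 Y68.98 F662
G1 X97.33 Y76.60
G1 X131.30 Y82.10
G1 X162.81 Y85.49
M5
G0 X187.31 Y70.47
M3 S737
G1 X182.32 Y82.53 F662
G1 X170.26 Y87.52
G1 X158.20 Y82.53
G1 X153.21 Y70.47
G1 X158.20 Y58.41
G1 X170.26 Y53.42
G1 X182.32 Y58.41
G1 X187.31 Y70.47
M5
G0 X78.83 Y77.62
M3 S737
G1 X75.95 Y84.56 F662
G1 X69.01 Y87.44
G1 X62.07 Y84.56
G1 X59.19 Y77.62
G1 X62.07 Y70.68
G1 X69.01 Y67.80
G1 X75.95 Y70.68
G1 X78.83 Y77.62
M5
G0 X41.36 Y56.08
M3 S737
G1 X144.32 Y36.15 F662
M5
G0 X0.00 Y0.00

Since the viewBox matches the mm dimensions, user units are millimetres directly. The only transform is the Y-flip y_m = 101.19 − y_svg.

Shape 1 is a line segment drawn with `<polyline>`. Its stroke #ff8800 means cut at S737, F662. After flipping Y the toolpath is (113.90,64.68) → (54.67,84.81).

Shape 2 is a open polyline drawn with `<path>`. Its stroke #ff8800 means cut at S737, F662. After flipping Y the toolpath is (128.75,26.07) → (74.27,90.45) → (9.37,30.24) → (103.75,67.84) → (154.29,34.74) → (74.58,63.62).

Shape 3 is a quadratic bezier drawn with `<path>`. Its stroke #ff8800 means cut at S737, F662. After flipping Y the toolpath is (22.06,59.24) → (60.92,68.98) → (97.33,76.60) → (131.30,82.10) → (162.81,85.49).

Shape 4 is a circle drawn with `<circle>`. Its stroke #ff8800 means cut at S737, F662. After flipping Y the toolpath is (187.31,70.47) → (182.32,82.53) → (170.26,87.52) → (158.20,82.53) → (153.21,70.47) → (158.20,58.41) → (170.26,53.42) → (182.32,58.41) → (187.31,70.47), returning to the start.

Shape 5 is a circle drawn with `<circle>`. Its stroke #ff8800 means cut at S737, F662. After flipping Y the toolpath is (78.83,77.62) → (75.95,84.56) → (69.01,87.44) → (62.07,84.56) → (59.19,77.62) → (62.07,70.68) → (69.01,67.80) → (75.95,70.68) → (78.83,77.62), returning to the start.

Shape 6 is a line segment drawn with `<line>`. Its stroke #ff8800 means cut at S737, F662. After flipping Y the toolpath is (41.36,56.08) → (144.32,36.15).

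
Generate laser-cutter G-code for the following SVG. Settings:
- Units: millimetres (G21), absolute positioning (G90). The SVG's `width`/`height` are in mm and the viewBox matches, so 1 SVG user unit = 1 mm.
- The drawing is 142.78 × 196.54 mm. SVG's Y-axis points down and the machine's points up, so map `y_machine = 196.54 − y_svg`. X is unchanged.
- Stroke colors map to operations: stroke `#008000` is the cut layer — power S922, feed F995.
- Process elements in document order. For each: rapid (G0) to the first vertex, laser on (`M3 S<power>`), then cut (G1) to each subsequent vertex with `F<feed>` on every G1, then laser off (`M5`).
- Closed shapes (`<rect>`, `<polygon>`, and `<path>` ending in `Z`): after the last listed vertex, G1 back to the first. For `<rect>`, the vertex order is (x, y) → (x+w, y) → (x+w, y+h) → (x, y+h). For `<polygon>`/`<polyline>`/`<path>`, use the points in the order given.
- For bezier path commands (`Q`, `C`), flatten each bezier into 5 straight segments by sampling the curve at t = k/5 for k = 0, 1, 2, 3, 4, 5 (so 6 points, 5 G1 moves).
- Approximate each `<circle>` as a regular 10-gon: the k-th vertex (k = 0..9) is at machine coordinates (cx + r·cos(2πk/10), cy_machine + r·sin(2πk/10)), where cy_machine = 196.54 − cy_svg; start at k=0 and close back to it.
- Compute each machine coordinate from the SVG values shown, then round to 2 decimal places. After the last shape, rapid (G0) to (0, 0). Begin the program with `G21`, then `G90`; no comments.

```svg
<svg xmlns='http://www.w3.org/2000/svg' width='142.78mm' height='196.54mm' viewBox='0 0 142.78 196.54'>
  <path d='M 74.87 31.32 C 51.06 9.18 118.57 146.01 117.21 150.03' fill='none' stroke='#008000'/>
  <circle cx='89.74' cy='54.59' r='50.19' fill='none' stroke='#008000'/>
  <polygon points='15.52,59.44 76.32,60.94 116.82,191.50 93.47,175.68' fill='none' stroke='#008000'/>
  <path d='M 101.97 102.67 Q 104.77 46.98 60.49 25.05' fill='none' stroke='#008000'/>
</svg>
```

1 u = 1 mm; y_m = 196.54 − y.

[1] `<path>` cubic bezier, #008000→cut S922 F995: (74.87,165.22) → (70.26,161.76) → (79.88,134.16) → (96.04,96.41) → (111.04,62.52) → (117.21,46.51)

[2] `<circle>` circle, #008000→cut S922 F995: (139.93,141.95) → (130.34,171.45) → (105.25,189.68) → (74.23,189.68) → (49.14,171.45) → (39.55,141.95) → (49.14,112.45) → (74.23,94.22) → (105.25,94.22) → (130.34,112.45) → (139.93,141.95) (closed)

[3] `<polygon>` closed polygon, #008000→cut S922 F995: (15.52,137.10) → (76.32,135.60) → (116.82,5.04) → (93.47,20.86) → (15.52,137.10) (closed)

[4] `<path>` quadratic bezier, #008000→cut S922 F995: (101.97,93.87) → (101.21,114.80) → (96.68,133.02) → (88.38,148.54) → (76.32,161.37) → (60.49,171.49)

G21
G90
G0 X74.87 Y165.22
M3 S922
G1 X70.26 Y161.76 F995
G1 X79.88 Y134.16 F995
G1 X96.04 Y96.41 F995
G1 X111.04 Y62.52 F995
G1 X117.21 Y46.51 F995
M5
G0 X139.93 Y141.95
M3 S922
G1 X130.34 Y171.45 F995
G1 X105.25 Y189.68 F995
G1 X74.23 Y189.68 F995
G1 X49.14 Y171.45 F995
G1 X39.55 Y141.95 F995
G1 X49.14 Y112.45 F995
G1 X74.23 Y94.22 F995
G1 X105.25 Y94.22 F995
G1 X130.34 Y112.45 F995
G1 X139.93 Y141.95 F995
M5
G0 X15.52 Y137.10
M3 S922
G1 X76.32 Y135.60 F995
G1 X116.82 Y5.04 F995
G1 X93.47 Y20.86 F995
G1 X15.52 Y137.10 F995
M5
G0 X101.97 Y93.87
M3 S922
G1 X101.21 Y114.80 F995
G1 X96.68 Y133.02 F995
G1 X88.38 Y148.54 F995
G1 X76.32 Y161.37 F995
G1 X60.49 Y171.49 F995
M5
G0 X0.00 Y0.00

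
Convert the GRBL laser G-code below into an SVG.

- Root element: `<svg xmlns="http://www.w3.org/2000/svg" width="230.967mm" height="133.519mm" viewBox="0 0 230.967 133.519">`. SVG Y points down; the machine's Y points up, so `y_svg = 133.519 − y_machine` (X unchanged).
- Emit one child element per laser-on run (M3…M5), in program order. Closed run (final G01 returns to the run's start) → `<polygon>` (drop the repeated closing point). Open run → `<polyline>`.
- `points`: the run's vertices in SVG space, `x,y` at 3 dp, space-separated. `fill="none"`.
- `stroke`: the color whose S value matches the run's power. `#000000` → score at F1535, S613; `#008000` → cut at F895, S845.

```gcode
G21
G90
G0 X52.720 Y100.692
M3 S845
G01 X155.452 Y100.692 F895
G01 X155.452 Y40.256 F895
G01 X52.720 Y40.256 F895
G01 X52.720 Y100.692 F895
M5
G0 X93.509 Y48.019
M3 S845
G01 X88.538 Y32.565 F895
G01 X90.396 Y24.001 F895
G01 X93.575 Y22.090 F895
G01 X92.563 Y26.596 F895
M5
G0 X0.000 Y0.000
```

Each laser-on run becomes one SVG element. Flip Y back into SVG space with y_svg = 133.519 − y_machine. Every run uses S845, so all elements get stroke `#008000` (cut).

Run 1: The run returns to its start, so emit a `<polygon>` with points (Y-flipped): 52.720,32.827 155.452,32.827 155.452,93.263 52.720,93.263.

Run 2: The run is open, so emit a `<polyline>` with points (Y-flipped): 93.509,85.500 88.538,100.954 90.396,109.518 93.575,111.429 92.563,106.923.

<svg xmlns="http://www.w3.org/2000/svg" width="230.967mm" height="133.519mm" viewBox="0 0 230.967 133.519">
  <polygon points="52.720,32.827 155.452,32.827 155.452,93.263 52.720,93.263" fill="none" stroke="#008000"/>
  <polyline points="93.509,85.500 88.538,100.954 90.396,109.518 93.575,111.429 92.563,106.923" fill="none" stroke="#008000"/>
</svg>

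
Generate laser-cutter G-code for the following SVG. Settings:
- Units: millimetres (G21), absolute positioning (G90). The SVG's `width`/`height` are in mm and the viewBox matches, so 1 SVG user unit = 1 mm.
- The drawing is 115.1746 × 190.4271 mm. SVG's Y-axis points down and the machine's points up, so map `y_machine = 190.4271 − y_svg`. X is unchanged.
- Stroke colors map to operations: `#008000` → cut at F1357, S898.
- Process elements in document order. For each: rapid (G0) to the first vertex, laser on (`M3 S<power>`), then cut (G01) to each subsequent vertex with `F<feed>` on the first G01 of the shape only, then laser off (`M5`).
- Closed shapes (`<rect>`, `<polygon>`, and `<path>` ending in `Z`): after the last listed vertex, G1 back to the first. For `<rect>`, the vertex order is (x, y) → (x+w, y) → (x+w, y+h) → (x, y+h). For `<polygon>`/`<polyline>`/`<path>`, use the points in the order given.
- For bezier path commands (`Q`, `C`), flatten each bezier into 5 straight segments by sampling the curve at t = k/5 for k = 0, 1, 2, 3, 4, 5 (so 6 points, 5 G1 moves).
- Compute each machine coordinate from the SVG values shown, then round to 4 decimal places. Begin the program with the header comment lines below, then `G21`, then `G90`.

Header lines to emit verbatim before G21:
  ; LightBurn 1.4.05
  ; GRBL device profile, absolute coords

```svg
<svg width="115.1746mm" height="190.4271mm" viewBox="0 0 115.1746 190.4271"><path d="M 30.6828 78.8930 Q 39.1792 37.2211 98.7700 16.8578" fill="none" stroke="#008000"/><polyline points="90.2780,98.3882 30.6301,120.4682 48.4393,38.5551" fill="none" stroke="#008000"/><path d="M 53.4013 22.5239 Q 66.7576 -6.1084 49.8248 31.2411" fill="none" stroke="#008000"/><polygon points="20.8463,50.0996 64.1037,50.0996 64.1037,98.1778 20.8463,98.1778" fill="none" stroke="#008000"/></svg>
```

1 u = 1 mm; y_m = 190.4271 − y.

[1] `<path>` quadratic bezier, #008000→cut S898 F1357: (30.6828,111.5341) → (36.1251,127.3505) → (45.6550,141.4622) → (59.2725,153.8693) → (76.9775,164.5716) → (98.7700,173.5693)

[2] `<polyline>` open polyline, #008000→cut S898 F1357: (90.2780,92.0389) → (30.6301,69.9589) → (48.4393,151.8720)

[3] `<path>` quadratic bezier, #008000→cut S898 F1357: (53.4013,167.9032) → (57.5323,176.7168) → (59.2401,180.2520) → (58.5248,178.5085) → (55.3864,171.4865) → (49.8248,159.1860)

[4] `<polygon>` rectangle, #008000→cut S898 F1357: (20.8463,140.3275) → (64.1037,140.3275) → (64.1037,92.2493) → (20.8463,92.2493) → (20.8463,140.3275) (closed)

; LightBurn 1.4.05
; GRBL device profile, absolute coords
G21
G90
G0 X30.6828 Y111.5341
M3 S898
G01 X36.1251 Y127.3505 F1357
G01 X45.6550 Y141.4622
G01 X59.2725 Y153.8693
G01 X76.9775 Y164.5716
G01 X98.7700 Y173.5693
M5
G0 X90.2780 Y92.0389
M3 S898
G01 X30.6301 Y69.9589 F1357
G01 X48.4393 Y151.8720
M5
G0 X53.4013 Y167.9032
M3 S898
G01 X57.5323 Y176.7168 F1357
G01 X59.2401 Y180.2520
G01 X58.5248 Y178.5085
G01 X55.3864 Y171.4865
G01 X49.8248 Y159.1860
M5
G0 X20.8463 Y140.3275
M3 S898
G01 X64.1037 Y140.3275 F1357
G01 X64.1037 Y92.2493
G01 X20.8463 Y92.2493
G01 X20.8463 Y140.3275
M5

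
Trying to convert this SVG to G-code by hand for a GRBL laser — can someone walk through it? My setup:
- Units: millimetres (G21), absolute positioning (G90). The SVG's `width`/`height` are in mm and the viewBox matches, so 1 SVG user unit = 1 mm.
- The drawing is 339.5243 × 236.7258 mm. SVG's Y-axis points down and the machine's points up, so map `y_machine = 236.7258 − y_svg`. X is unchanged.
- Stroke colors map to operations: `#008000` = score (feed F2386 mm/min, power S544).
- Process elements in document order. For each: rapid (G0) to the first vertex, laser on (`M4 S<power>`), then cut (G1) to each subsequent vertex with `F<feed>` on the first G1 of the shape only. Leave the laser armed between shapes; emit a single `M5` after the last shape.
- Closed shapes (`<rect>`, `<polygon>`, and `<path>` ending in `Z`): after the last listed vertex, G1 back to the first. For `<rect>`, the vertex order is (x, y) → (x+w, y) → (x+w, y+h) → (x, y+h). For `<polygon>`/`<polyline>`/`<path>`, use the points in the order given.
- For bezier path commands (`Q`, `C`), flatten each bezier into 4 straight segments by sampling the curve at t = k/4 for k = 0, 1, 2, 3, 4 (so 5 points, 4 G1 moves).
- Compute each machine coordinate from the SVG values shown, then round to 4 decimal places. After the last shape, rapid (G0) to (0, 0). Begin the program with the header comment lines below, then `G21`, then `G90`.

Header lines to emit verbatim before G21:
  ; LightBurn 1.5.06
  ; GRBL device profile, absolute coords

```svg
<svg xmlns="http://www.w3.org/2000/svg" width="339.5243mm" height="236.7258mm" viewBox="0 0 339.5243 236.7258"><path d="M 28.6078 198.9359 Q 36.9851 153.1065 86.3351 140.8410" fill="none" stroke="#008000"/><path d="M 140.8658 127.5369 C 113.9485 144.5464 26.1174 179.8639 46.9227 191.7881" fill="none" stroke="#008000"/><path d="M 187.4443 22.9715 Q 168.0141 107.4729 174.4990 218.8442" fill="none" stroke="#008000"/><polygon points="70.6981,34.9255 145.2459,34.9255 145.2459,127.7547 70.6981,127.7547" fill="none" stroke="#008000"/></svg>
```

1 u = 1 mm; y_m = 236.7258 − y.

[1] `<path>` quadratic bezier, #008000→score S544 F2386: (28.6078,37.7899) → (35.3572,58.6069) → (47.2283,75.2283) → (64.2209,87.6543) → (86.3351,95.8848)

[2] `<path>` cubic bezier, #008000→score S544 F2386: (140.8658,109.1889) → (111.9057,93.6506) → (75.9983,75.1563) → (49.0388,57.6155) → (46.9227,44.9377)

[3] `<path>` quadratic bezier, #008000→score S544 F2386: (187.4443,213.7543) → (179.3489,169.8242) → (174.4929,122.5354) → (172.8762,71.8879) → (174.4990,17.8816)

[4] `<polygon>` rectangle, #008000→score S544 F2386: (70.6981,201.8003) → (145.2459,201.8003) → (145.2459,108.9711) → (70.6981,108.9711) → (70.6981,201.8003) (closed)

; LightBurn 1.5.06
; GRBL device profile, absolute coords
G21
G90
G0 X28.6078 Y37.7899
M4 S544
G1 X35.3572 Y58.6069 F2386
G1 X47.2283 Y75.2283
G1 X64.2209 Y87.6543
G1 X86.3351 Y95.8848
G0 X140.8658 Y109.1889
M4 S544
G1 X111.9057 Y93.6506 F2386
G1 X75.9983 Y75.1563
G1 X49.0388 Y57.6155
G1 X46.9227 Y44.9377
G0 X187.4443 Y213.7543
M4 S544
G1 X179.3489 Y169.8242 F2386
G1 X174.4929 Y122.5354
G1 X172.8762 Y71.8879
G1 X174.4990 Y17.8816
G0 X70.6981 Y201.8003
M4 S544
G1 X145.2459 Y201.8003 F2386
G1 X145.2459 Y108.9711
G1 X70.6981 Y108.9711
G1 X70.6981 Y201.8003
M5
G0 X0.0000 Y0.0000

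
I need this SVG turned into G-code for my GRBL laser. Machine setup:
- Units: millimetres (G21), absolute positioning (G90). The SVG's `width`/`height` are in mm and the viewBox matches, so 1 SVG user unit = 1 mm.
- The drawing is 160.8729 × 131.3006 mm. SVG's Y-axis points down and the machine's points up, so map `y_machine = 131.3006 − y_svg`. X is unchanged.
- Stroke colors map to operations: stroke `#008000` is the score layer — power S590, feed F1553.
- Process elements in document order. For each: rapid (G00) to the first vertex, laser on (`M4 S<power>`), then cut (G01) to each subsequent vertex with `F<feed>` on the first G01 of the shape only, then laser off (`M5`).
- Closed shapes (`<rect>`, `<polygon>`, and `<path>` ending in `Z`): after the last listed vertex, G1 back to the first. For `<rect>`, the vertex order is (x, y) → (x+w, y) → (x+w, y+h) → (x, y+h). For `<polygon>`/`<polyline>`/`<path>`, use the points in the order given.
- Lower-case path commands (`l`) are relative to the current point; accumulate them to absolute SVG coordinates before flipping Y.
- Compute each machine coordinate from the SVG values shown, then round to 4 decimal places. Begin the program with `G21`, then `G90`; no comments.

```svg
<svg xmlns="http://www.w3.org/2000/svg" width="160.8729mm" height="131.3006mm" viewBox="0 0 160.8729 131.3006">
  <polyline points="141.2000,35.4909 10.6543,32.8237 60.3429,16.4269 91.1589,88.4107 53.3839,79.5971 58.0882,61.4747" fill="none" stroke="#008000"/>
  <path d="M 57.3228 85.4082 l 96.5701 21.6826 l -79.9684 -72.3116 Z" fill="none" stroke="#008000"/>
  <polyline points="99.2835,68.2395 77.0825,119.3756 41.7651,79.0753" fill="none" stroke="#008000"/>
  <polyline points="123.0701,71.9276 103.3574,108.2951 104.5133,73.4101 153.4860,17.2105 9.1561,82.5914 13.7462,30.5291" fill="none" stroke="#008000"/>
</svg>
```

G21
G90
G00 X141.2000 Y95.8097
M4 S590
G01 X10.6543 Y98.4769 F1553
G01 X60.3429 Y114.8737
G01 X91.1589 Y42.8899
G01 X53.3839 Y51.7035
G01 X58.0882 Y69.8259
M5
G00 X57.3228 Y45.8924
M4 S590
G01 X153.8929 Y24.2098 F1553
G01 X73.9245 Y96.5214
G01 X57.3228 Y45.8924
M5
G00 X99.2835 Y63.0611
M4 S590
G01 X77.0825 Y11.9250 F1553
G01 X41.7651 Y52.2253
M5
G00 X123.0701 Y59.3730
M4 S590
G01 X103.3574 Y23.0055 F1553
G01 X104.5133 Y57.8905
G01 X153.4860 Y114.0901
G01 X9.1561 Y48.7092
G01 X13.7462 Y100.7715
M5

viewBox `0 0 160.8729 131.3006` with mm width/height → 1 unit = 1 mm. Flip: y_m = 131.3006 − y_svg.

**Shape 1** — `<polyline>` open polyline, stroke `#008000` → score (S590, F1553). Machine vertices: (141.2000,95.8097) → (10.6543,98.4769) → (60.3429,114.8737) → (91.1589,42.8899) → (53.3839,51.7035) → (58.0882,69.8259). Open path.

**Shape 2** — `<path>` closed polygon, stroke `#008000` → score (S590, F1553). Machine vertices: (57.3228,45.8924) → (153.8929,24.2098) → (73.9245,96.5214) → (57.3228,45.8924). Closed: final G1 returns to the first vertex.

**Shape 3** — `<polyline>` open polyline, stroke `#008000` → score (S590, F1553). Machine vertices: (99.2835,63.0611) → (77.0825,11.9250) → (41.7651,52.2253). Open path.

**Shape 4** — `<polyline>` open polyline, stroke `#008000` → score (S590, F1553). Machine vertices: (123.0701,59.3730) → (103.3574,23.0055) → (104.5133,57.8905) → (153.4860,114.0901) → (9.1561,48.7092) → (13.7462,100.7715). Open path.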